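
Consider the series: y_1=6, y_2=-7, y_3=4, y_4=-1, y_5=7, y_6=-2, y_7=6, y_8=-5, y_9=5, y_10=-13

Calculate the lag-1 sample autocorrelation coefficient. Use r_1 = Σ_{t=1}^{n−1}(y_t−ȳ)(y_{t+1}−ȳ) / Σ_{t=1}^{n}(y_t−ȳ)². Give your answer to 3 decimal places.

-0.554

Mean ȳ = (6 − 7 + 4 − 1 + 7 − 2 + 6 − 5 + 5 − 13)/10 = 0.0000
Numerator Σ_{t=1}^{9}(y_t−ȳ)(y_{t+1}−ȳ) = -227.0000
Denominator Σ(y_t−ȳ)² = 410.0000
r_1 = -227.0000 / 410.0000 = -0.554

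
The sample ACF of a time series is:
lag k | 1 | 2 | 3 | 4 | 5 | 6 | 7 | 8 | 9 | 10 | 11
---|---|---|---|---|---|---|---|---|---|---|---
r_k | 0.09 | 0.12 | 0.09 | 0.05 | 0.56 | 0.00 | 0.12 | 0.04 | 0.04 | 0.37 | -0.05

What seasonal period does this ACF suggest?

The largest autocorrelation is r_5 = 0.56, with a weaker echo at lag 10 (0.37); the remaining lags stay at or below 0.12.
The dominant spike at lag 5 indicates a seasonal period of 5.

5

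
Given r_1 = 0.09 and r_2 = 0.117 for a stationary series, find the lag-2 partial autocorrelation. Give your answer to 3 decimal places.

φ_{22} = (r_2 − r_1²) / (1 − r_1²)
r_1² = (0.09)² = 0.0081
Numerator = 0.117 − 0.0081 = 0.1089; denominator = 1 − 0.0081 = 0.9919
φ_{22} = 0.1089 / 0.9919 = 0.110

0.110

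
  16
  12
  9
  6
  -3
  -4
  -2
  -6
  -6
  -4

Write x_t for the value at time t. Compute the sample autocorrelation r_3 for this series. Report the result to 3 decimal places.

Mean x̄ = (16 + 12 + 9 + 6 − 3 − 4 − 2 − 6 − 6 − 4)/10 = 1.8000
Σ(x_t−x̄)(x_{t+3}−x̄) = (59.6400) + (-48.9600) + (-41.7600) + (-15.9600) + (37.4400) + (45.2400) + (22.0400) = 57.6800
Denominator Σ(x_t−x̄)² = 601.6000
r_3 = 57.6800 / 601.6000 = 0.096

0.096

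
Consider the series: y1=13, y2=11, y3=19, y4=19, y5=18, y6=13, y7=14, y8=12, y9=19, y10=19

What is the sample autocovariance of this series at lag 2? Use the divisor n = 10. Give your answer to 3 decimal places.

-3.748

Mean ȳ = (13 + 11 + 19 + 19 + 18 + 13 + 14 + 12 + 19 + 19)/10 = 15.7000
Σ_{t=1}^{8}(y_t−ȳ)(y_{t+2}−ȳ) = -37.4800
γ_2 = -37.4800 / 10 = -3.748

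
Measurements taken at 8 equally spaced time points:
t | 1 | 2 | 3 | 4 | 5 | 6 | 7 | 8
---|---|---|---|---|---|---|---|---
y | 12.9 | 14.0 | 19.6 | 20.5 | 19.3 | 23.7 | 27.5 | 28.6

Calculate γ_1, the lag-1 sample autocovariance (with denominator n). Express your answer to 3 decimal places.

16.253

Mean ȳ = (12.9 + 14.0 + 19.6 + 20.5 + 19.3 + 23.7 + 27.5 + 28.6)/8 = 20.7625
Deviations: -7.8625, -6.7625, -1.1625, -0.2625, -1.4625, 2.9375, 6.7375, 7.8375
Σ_{t=1}^{7}(y_t−ȳ)(y_{t+1}−ȳ) = 130.0211
γ_1 = 130.0211 / 8 = 16.253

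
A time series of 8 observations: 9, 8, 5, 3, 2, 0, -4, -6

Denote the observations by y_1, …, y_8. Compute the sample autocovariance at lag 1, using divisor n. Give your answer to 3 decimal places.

15.342

Mean ȳ = (9 + 8 + 5 + 3 + 2 + 0 − 4 − 6)/8 = 2.1250
Deviations: 6.8750, 5.8750, 2.8750, 0.8750, -0.1250, -2.1250, -6.1250, -8.1250
Σ_{t=1}^{7}(y_t−ȳ)(y_{t+1}−ȳ) = 122.7344
γ_1 = 122.7344 / 8 = 15.342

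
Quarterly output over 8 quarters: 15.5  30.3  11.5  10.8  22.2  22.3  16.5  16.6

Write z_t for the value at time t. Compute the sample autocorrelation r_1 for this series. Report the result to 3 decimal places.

-0.280

Mean z̄ = (15.5 + 30.3 + 11.5 + 10.8 + 22.2 + 22.3 + 16.5 + 16.6)/8 = 18.2125
Σ(z_t−z̄)(z_{t+1}−z̄) = (-32.7873) + (-81.1373) + (49.7564) + (-29.5573) + (16.2989) + (-6.9998) + (2.7614) = -81.6652
Denominator Σ(z_t−z̄)² = 291.6088
r_1 = -81.6652 / 291.6088 = -0.280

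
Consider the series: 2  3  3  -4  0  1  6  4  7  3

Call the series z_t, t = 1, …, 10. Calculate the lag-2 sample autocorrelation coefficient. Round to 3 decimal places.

Mean z̄ = (2 + 3 + 3 − 4 + 0 + 1 + 6 + 4 + 7 + 3)/10 = 2.5000
Numerator Σ_{t=1}^{8}(z_t−z̄)(z_{t+2}−z̄) = 10.5000
Denominator Σ(z_t−z̄)² = 86.5000
r_2 = 10.5000 / 86.5000 = 0.121

0.121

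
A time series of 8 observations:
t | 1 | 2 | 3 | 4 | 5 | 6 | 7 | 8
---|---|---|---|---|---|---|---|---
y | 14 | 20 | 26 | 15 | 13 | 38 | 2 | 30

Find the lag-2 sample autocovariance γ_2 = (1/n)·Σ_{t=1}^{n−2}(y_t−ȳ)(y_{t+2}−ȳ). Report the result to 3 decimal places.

17.609

Mean ȳ = (14 + 20 + 26 + 15 + 13 + 38 + 2 + 30)/8 = 19.7500
Deviations: -5.7500, 0.2500, 6.2500, -4.7500, -6.7500, 18.2500, -17.7500, 10.2500
Σ_{t=1}^{6}(y_t−ȳ)(y_{t+2}−ȳ) = 140.8750
γ_2 = 140.8750 / 8 = 17.609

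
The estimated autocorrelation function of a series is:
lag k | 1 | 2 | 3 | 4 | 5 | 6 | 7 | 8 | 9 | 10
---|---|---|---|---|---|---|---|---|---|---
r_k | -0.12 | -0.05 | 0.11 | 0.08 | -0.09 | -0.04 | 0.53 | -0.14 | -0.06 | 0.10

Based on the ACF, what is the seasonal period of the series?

7

The largest autocorrelation is r_7 = 0.53; the remaining lags stay at or below 0.11.
The dominant spike at lag 7 indicates a seasonal period of 7.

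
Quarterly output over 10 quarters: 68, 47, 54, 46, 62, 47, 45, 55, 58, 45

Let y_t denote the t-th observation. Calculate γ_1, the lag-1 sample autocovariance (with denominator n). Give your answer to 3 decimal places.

Mean ȳ = (68 + 47 + 54 + 46 + 62 + 47 + 45 + 55 + 58 + 45)/10 = 52.7000
Σ_{t=1}^{9}(y_t−ȳ)(y_{t+1}−ȳ) = -221.0900
γ_1 = -221.0900 / 10 = -22.109

-22.109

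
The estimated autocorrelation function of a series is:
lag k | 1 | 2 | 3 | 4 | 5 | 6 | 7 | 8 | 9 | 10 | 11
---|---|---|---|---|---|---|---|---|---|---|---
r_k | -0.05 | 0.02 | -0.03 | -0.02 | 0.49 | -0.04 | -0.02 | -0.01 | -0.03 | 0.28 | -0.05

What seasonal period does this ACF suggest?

The largest autocorrelation is r_5 = 0.49, with a weaker echo at lag 10 (0.28); the remaining lags stay at or below 0.02.
The dominant spike at lag 5 indicates a seasonal period of 5.

5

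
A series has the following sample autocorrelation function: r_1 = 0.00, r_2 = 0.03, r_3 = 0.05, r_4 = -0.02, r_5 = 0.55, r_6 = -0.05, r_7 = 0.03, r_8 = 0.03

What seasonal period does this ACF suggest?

5

The largest autocorrelation is r_5 = 0.55; the remaining lags stay at or below 0.05.
The dominant spike at lag 5 indicates a seasonal period of 5.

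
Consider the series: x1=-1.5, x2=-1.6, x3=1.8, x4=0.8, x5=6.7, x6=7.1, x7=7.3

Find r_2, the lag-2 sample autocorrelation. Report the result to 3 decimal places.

Mean x̄ = (-1.5 − 1.6 + 1.8 + 0.8 + 6.7 + 7.1 + 7.3)/7 = 2.9429
Deviations from mean: -4.4429, -4.5429, -1.1429, -2.1429, 3.7571, 4.1571, 4.3571
Σ(x_t−x̄)(x_{t+2}−x̄) = (5.0776) + (9.7347) + (-4.2939) + (-8.9082) + (16.3704) = 17.9806
Denominator Σ(x_t−x̄)² = 96.6571
r_2 = 17.9806 / 96.6571 = 0.186

0.186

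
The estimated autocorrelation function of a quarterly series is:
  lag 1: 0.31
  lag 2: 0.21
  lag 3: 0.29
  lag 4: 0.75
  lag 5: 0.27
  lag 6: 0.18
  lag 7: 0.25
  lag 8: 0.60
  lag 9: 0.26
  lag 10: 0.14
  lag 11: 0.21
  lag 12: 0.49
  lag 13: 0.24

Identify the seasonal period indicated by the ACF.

The largest autocorrelation is r_4 = 0.75, with weaker echoes at lags 8 (0.60) and 12 (0.49); the remaining lags stay at or below 0.31. The elevated value at lag 1 (0.31), dropping to 0.21 at lag 2, reflects decaying short-term dependence rather than seasonality.
The dominant spike at lag 4 indicates a seasonal period of 4.

4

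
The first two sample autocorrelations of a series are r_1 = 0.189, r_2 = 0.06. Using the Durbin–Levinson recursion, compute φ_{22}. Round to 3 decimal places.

φ_{22} = (r_2 − r_1²) / (1 − r_1²)
r_1² = (0.189)² = 0.035721
Numerator = 0.06 − 0.0357 = 0.0243; denominator = 1 − 0.0357 = 0.9643
φ_{22} = 0.0243 / 0.9643 = 0.025

0.025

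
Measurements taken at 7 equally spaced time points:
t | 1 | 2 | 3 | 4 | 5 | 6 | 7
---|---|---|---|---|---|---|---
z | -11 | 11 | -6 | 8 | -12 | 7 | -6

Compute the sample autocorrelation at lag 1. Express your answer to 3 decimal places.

-0.801

Mean z̄ = (-11 + 11 − 6 + 8 − 12 + 7 − 6)/7 = -1.2857
Deviations from mean: -9.7143, 12.2857, -4.7143, 9.2857, -10.7143, 8.2857, -4.7143
Σ(z_t−z̄)(z_{t+1}−z̄) = (-119.3469) + (-57.9184) + (-43.7755) + (-99.4898) + (-88.7755) + (-39.0612) = -448.3673
Denominator Σ(z_t−z̄)² = 559.4286
r_1 = -448.3673 / 559.4286 = -0.801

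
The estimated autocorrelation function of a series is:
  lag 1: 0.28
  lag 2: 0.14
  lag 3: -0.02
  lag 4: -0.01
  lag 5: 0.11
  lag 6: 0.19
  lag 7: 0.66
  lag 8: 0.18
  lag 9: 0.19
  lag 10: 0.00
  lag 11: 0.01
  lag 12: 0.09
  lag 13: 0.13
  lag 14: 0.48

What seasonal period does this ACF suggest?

The largest autocorrelation is r_7 = 0.66, with a weaker echo at lag 14 (0.48); the remaining lags stay at or below 0.28. The elevated value at lag 1 (0.28), dropping to 0.14 at lag 2, reflects decaying short-term dependence rather than seasonality.
The dominant spike at lag 7 indicates a seasonal period of 7.

7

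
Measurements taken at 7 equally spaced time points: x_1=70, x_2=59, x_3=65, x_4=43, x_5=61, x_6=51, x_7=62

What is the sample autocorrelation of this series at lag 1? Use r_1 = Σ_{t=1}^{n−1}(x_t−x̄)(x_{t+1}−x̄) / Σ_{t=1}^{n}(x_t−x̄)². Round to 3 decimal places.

-0.353

Mean x̄ = (70 + 59 + 65 + 43 + 61 + 51 + 62)/7 = 58.7143
Deviations from mean: 11.2857, 0.2857, 6.2857, -15.7143, 2.2857, -7.7143, 3.2857
Σ(x_t−x̄)(x_{t+1}−x̄) = (3.2245) + (1.7959) + (-98.7755) + (-35.9184) + (-17.6327) + (-25.3469) = -172.6531
Denominator Σ(x_t−x̄)² = 489.4286
r_1 = -172.6531 / 489.4286 = -0.353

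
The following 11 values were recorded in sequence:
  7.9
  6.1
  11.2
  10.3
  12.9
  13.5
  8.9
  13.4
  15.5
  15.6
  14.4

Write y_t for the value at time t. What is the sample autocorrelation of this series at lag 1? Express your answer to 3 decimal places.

0.469

Mean ȳ = (7.9 + 6.1 + 11.2 + 10.3 + 12.9 + 13.5 + 8.9 + 13.4 + 15.5 + 15.6 + 14.4)/11 = 11.7909
Numerator Σ_{t=1}^{10}(y_t−ȳ)(y_{t+1}−ȳ) = 47.0708
Denominator Σ(y_t−ȳ)² = 100.2691
r_1 = 47.0708 / 100.2691 = 0.469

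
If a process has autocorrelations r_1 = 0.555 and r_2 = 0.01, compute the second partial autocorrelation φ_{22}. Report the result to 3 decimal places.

-0.431

φ_{22} = (r_2 − r_1²) / (1 − r_1²)
r_1² = (0.555)² = 0.308025
Numerator = 0.01 − 0.3080 = -0.2980; denominator = 1 − 0.3080 = 0.6920
φ_{22} = -0.2980 / 0.6920 = -0.431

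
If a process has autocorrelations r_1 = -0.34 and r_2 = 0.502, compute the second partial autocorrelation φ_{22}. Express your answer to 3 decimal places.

φ_{22} = (r_2 − r_1²) / (1 − r_1²)
r_1² = (-0.34)² = 0.1156
Numerator = 0.502 − 0.1156 = 0.3864; denominator = 1 − 0.1156 = 0.8844
φ_{22} = 0.3864 / 0.8844 = 0.437

0.437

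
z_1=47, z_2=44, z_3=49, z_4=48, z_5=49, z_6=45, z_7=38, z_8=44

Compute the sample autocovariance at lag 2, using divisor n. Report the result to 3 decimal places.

-1.625

Mean z̄ = (47 + 44 + 49 + 48 + 49 + 45 + 38 + 44)/8 = 45.5000
Σ_{t=1}^{6}(z_t−z̄)(z_{t+2}−z̄) = -13.0000
γ_2 = -13.0000 / 8 = -1.625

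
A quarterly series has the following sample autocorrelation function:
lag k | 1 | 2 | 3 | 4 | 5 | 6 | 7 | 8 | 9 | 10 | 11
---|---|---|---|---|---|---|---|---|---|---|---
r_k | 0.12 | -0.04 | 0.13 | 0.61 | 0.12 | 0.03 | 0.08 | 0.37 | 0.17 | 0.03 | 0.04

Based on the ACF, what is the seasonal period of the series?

4

The largest autocorrelation is r_4 = 0.61, with a weaker echo at lag 8 (0.37); the remaining lags stay at or below 0.17.
The dominant spike at lag 4 indicates a seasonal period of 4.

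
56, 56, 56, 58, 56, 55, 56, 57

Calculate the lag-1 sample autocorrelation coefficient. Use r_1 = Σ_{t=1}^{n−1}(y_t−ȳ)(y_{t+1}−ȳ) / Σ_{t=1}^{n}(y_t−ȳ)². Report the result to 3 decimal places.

-0.057

Mean ȳ = (56 + 56 + 56 + 58 + 56 + 55 + 56 + 57)/8 = 56.2500
Deviations from mean: -0.2500, -0.2500, -0.2500, 1.7500, -0.2500, -1.2500, -0.2500, 0.7500
Numerator Σ_{t=1}^{7}(y_t−ȳ)(y_{t+1}−ȳ) = -0.3125
Denominator Σ(y_t−ȳ)² = 5.5000
r_1 = -0.3125 / 5.5000 = -0.057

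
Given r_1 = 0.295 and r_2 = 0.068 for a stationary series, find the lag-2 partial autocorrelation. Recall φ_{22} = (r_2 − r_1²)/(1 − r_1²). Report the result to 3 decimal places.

-0.021

φ_{22} = (r_2 − r_1²) / (1 − r_1²)
r_1² = (0.295)² = 0.087025
Numerator = 0.068 − 0.0870 = -0.0190; denominator = 1 − 0.0870 = 0.9130
φ_{22} = -0.0190 / 0.9130 = -0.021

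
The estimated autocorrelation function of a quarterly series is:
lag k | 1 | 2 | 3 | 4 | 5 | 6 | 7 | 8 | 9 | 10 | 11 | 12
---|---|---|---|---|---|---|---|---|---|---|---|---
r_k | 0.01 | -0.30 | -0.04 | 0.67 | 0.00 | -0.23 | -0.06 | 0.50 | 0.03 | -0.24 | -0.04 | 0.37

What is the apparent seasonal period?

The largest autocorrelation is r_4 = 0.67, with weaker echoes at lags 8 (0.50) and 12 (0.37); the remaining lags stay at or below 0.03.
The dominant spike at lag 4 indicates a seasonal period of 4.

4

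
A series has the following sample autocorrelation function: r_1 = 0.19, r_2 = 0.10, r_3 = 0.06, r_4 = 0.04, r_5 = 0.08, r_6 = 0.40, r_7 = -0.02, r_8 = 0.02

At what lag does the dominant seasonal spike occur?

The largest autocorrelation is r_6 = 0.40; the remaining lags stay at or below 0.19.
The dominant spike at lag 6 indicates a seasonal period of 6.

6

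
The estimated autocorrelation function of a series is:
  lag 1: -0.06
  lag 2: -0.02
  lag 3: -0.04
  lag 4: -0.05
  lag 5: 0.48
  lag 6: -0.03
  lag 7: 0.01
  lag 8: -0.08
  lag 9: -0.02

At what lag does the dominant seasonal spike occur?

The largest autocorrelation is r_5 = 0.48; the remaining lags stay at or below 0.01.
The dominant spike at lag 5 indicates a seasonal period of 5.

5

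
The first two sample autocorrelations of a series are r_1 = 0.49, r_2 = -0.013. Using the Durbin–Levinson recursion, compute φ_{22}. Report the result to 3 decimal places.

-0.333

φ_{22} = (r_2 − r_1²) / (1 − r_1²)
r_1² = (0.49)² = 0.2401
Numerator = -0.013 − 0.2401 = -0.2531; denominator = 1 − 0.2401 = 0.7599
φ_{22} = -0.2531 / 0.7599 = -0.333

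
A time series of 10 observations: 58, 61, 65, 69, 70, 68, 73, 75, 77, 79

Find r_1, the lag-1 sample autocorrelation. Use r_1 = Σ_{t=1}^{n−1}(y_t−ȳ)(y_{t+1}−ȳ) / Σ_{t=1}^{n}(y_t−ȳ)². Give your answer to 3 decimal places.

Mean ȳ = (58 + 61 + 65 + 69 + 70 + 68 + 73 + 75 + 77 + 79)/10 = 69.5000
Numerator Σ_{t=1}^{9}(y_t−ȳ)(y_{t+1}−ȳ) = 263.7500
Denominator Σ(y_t−ȳ)² = 416.5000
r_1 = 263.7500 / 416.5000 = 0.633

0.633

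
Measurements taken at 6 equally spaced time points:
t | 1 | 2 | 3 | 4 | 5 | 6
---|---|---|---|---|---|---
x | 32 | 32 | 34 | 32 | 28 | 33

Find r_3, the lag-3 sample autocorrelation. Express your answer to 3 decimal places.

Mean x̄ = (32 + 32 + 34 + 32 + 28 + 33)/6 = 31.8333
Σ(x_t−x̄)(x_{t+3}−x̄) = (0.0278) + (-0.6389) + (2.5278) = 1.9167
Denominator Σ(x_t−x̄)² = 20.8333
r_3 = 1.9167 / 20.8333 = 0.092

0.092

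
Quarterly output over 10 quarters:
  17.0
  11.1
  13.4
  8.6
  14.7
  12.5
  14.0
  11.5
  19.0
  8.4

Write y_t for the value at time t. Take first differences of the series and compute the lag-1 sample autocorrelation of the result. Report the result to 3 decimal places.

First differences Δy: -5.9, 2.3, -4.8, 6.1, -2.2, 1.5, -2.5, 7.5, -10.6
Mean of differences = -0.9556
Numerator Σ(Δy_t−Δȳ)(Δy_{t+1}−Δȳ) = -165.9742
Denominator Σ(Δy_t−Δȳ)² = 274.0822
r_1(Δy) = -165.9742 / 274.0822 = -0.606

-0.606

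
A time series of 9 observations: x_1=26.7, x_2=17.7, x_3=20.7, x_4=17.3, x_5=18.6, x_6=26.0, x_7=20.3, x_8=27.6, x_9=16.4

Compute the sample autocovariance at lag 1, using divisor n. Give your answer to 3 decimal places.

-6.520

Mean x̄ = (26.7 + 17.7 + 20.7 + 17.3 + 18.6 + 26.0 + 20.3 + 27.6 + 16.4)/9 = 21.2556
Σ_{t=1}^{8}(x_t−x̄)(x_{t+1}−x̄) = -58.6820
γ_1 = -58.6820 / 9 = -6.520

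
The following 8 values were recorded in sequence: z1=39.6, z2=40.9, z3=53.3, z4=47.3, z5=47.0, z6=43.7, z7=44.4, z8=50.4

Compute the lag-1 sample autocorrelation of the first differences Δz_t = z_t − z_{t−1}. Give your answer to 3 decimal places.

First differences Δz: 1.3, 12.4, -6.0, -0.3, -3.3, 0.7, 6.0
Mean of differences = 1.5429
Numerator Σ(Δz_t−Δz̄)(Δz_{t+1}−Δz̄) = -61.3804
Denominator Σ(Δz_t−Δz̄)² = 222.2571
r_1(Δz) = -61.3804 / 222.2571 = -0.276

-0.276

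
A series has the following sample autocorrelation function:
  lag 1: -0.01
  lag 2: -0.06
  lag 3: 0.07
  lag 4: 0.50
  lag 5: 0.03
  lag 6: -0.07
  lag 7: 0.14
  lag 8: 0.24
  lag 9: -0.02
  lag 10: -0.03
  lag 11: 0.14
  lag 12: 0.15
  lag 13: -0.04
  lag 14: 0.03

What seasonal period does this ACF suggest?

The largest autocorrelation is r_4 = 0.50, with weaker echoes at lags 8 (0.24) and 12 (0.15); the remaining lags stay at or below 0.14.
The dominant spike at lag 4 indicates a seasonal period of 4.

4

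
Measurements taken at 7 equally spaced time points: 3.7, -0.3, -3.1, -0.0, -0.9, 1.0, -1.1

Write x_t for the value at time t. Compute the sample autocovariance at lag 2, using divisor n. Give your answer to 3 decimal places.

Mean x̄ = (3.7 − 0.3 − 3.1 − 0.0 − 0.9 + 1.0 − 1.1)/7 = -0.1000
Σ_{t=1}^{5}(x_t−x̄)(x_{t+2}−x̄) = -8.1100
γ_2 = -8.1100 / 7 = -1.159

-1.159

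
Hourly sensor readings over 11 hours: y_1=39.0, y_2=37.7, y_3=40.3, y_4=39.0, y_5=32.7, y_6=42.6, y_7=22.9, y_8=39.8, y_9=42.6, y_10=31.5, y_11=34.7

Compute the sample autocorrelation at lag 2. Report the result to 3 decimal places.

-0.076

Mean ȳ = (39.0 + 37.7 + 40.3 + 39.0 + 32.7 + 42.6 + 22.9 + 39.8 + 42.6 + 31.5 + 34.7)/11 = 36.6182
Numerator Σ_{t=1}^{9}(y_t−ȳ)(y_{t+2}−ȳ) = -25.8679
Denominator Σ(y_t−ȳ)² = 341.1764
r_2 = -25.8679 / 341.1764 = -0.076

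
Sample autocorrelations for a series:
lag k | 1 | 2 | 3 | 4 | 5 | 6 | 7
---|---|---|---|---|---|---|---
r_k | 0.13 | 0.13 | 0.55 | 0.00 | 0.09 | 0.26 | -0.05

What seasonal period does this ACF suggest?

The largest autocorrelation is r_3 = 0.55, with a weaker echo at lag 6 (0.26); the remaining lags stay at or below 0.13.
The dominant spike at lag 3 indicates a seasonal period of 3.

3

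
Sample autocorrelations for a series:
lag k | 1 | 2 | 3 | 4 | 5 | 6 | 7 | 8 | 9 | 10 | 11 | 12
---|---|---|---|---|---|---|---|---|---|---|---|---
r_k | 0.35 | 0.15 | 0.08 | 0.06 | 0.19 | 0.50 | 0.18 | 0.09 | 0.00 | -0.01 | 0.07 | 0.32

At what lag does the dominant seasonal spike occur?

6

The largest autocorrelation is r_6 = 0.50; the remaining lags stay at or below 0.35. The elevated value at lag 1 (0.35), dropping to 0.15 at lag 2, reflects decaying short-term dependence rather than seasonality.
The dominant spike at lag 6 indicates a seasonal period of 6.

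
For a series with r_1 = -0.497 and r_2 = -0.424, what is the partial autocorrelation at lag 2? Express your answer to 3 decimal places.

φ_{22} = (r_2 − r_1²) / (1 − r_1²)
r_1² = (-0.497)² = 0.247009
Numerator = -0.424 − 0.2470 = -0.6710; denominator = 1 − 0.2470 = 0.7530
φ_{22} = -0.6710 / 0.7530 = -0.891

-0.891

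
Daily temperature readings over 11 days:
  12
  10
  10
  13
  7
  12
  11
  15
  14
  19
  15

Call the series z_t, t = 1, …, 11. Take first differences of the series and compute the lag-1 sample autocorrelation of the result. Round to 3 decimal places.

First differences Δz: -2, 0, 3, -6, 5, -1, 4, -1, 5, -4
Mean of differences = 0.3000
Numerator Σ(Δz_t−Δz̄)(Δz_{t+1}−Δz̄) = -88.7900
Denominator Σ(Δz_t−Δz̄)² = 132.1000
r_1(Δz) = -88.7900 / 132.1000 = -0.672

-0.672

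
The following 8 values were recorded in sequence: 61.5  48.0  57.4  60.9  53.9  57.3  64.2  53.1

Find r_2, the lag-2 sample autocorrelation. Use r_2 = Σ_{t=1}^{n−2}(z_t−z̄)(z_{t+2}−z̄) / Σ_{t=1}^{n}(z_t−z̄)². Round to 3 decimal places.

-0.294

Mean z̄ = (61.5 + 48.0 + 57.4 + 60.9 + 53.9 + 57.3 + 64.2 + 53.1)/8 = 57.0375
Deviations from mean: 4.4625, -9.0375, 0.3625, 3.8625, -3.1375, 0.2625, 7.1625, -3.9375
Numerator Σ_{t=1}^{6}(z_t−z̄)(z_{t+2}−z̄) = -56.9191
Denominator Σ(z_t−z̄)² = 193.3588
r_2 = -56.9191 / 193.3588 = -0.294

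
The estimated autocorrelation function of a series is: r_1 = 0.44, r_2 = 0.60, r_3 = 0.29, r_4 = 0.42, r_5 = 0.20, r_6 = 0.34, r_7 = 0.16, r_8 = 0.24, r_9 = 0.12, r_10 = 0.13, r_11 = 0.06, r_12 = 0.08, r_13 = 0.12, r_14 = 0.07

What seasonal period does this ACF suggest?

The largest autocorrelation is r_2 = 0.60; the remaining lags stay at or below 0.44.
The dominant spike at lag 2 indicates a seasonal period of 2.

2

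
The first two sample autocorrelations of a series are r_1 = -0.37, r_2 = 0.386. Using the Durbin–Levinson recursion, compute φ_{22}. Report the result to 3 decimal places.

φ_{22} = (r_2 − r_1²) / (1 − r_1²)
r_1² = (-0.37)² = 0.1369
Numerator = 0.386 − 0.1369 = 0.2491; denominator = 1 − 0.1369 = 0.8631
φ_{22} = 0.2491 / 0.8631 = 0.289

0.289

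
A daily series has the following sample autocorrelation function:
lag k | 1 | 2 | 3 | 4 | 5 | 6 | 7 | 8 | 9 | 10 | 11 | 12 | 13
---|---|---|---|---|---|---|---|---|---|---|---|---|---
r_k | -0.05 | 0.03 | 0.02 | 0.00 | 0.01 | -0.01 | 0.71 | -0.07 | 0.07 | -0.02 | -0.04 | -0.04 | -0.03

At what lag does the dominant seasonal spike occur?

The largest autocorrelation is r_7 = 0.71; the remaining lags stay at or below 0.07.
The dominant spike at lag 7 indicates a seasonal period of 7.

7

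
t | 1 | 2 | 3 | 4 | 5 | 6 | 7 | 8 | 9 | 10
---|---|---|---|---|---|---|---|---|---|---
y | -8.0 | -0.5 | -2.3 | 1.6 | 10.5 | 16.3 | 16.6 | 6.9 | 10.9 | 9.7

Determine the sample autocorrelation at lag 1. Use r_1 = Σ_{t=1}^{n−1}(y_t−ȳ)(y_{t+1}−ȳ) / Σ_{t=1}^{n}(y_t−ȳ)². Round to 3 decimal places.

0.575

Mean ȳ = (-8.0 − 0.5 − 2.3 + 1.6 + 10.5 + 16.3 + 16.6 + 6.9 + 10.9 + 9.7)/10 = 6.1700
Numerator Σ_{t=1}^{9}(y_t−ȳ)(y_{t+1}−ȳ) = 347.2111
Denominator Σ(y_t−ȳ)² = 603.4210
r_1 = 347.2111 / 603.4210 = 0.575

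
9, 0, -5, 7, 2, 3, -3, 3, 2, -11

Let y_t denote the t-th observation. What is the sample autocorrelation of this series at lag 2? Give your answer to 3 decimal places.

Mean ȳ = (9 + 0 − 5 + 7 + 2 + 3 − 3 + 3 + 2 − 11)/10 = 0.7000
Numerator Σ_{t=1}^{8}(y_t−ȳ)(y_{t+2}−ȳ) = -75.8800
Denominator Σ(y_t−ȳ)² = 306.1000
r_2 = -75.8800 / 306.1000 = -0.248

-0.248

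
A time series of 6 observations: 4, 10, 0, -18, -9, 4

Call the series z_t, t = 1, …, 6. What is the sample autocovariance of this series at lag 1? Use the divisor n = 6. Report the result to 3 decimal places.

23.042

Mean z̄ = (4 + 10 + 0 − 18 − 9 + 4)/6 = -1.5000
Σ_{t=1}^{5}(z_t−z̄)(z_{t+1}−z̄) = 138.2500
γ_1 = 138.2500 / 6 = 23.042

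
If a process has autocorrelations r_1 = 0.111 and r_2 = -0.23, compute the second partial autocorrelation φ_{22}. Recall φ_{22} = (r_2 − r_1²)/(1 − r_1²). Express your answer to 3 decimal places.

φ_{22} = (r_2 − r_1²) / (1 − r_1²)
r_1² = (0.111)² = 0.012321
Numerator = -0.23 − 0.0123 = -0.2423; denominator = 1 − 0.0123 = 0.9877
φ_{22} = -0.2423 / 0.9877 = -0.245

-0.245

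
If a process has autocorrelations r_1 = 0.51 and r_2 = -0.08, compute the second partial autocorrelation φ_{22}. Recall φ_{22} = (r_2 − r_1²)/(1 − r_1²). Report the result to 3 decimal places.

-0.460

φ_{22} = (r_2 − r_1²) / (1 − r_1²)
r_1² = (0.51)² = 0.2601
Numerator = -0.08 − 0.2601 = -0.3401; denominator = 1 − 0.2601 = 0.7399
φ_{22} = -0.3401 / 0.7399 = -0.460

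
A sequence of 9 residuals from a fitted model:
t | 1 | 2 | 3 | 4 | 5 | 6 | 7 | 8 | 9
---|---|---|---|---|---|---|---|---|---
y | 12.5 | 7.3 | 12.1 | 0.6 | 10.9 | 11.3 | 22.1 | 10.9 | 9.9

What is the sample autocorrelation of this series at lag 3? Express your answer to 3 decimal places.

-0.530

Mean ȳ = (12.5 + 7.3 + 12.1 + 0.6 + 10.9 + 11.3 + 22.1 + 10.9 + 9.9)/9 = 10.8444
Σ(y_t−ȳ)(y_{t+3}−ȳ) = (-16.9602) + (-0.1969) + (0.5720) + (-115.3069) + (0.0031) + (-0.4302) = -132.3193
Denominator Σ(y_t−ȳ)² = 249.6222
r_3 = -132.3193 / 249.6222 = -0.530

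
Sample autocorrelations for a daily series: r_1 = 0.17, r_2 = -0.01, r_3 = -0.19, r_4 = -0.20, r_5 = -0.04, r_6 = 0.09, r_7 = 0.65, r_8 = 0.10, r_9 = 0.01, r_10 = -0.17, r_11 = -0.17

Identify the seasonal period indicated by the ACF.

The largest autocorrelation is r_7 = 0.65; the remaining lags stay at or below 0.17.
The dominant spike at lag 7 indicates a seasonal period of 7.

7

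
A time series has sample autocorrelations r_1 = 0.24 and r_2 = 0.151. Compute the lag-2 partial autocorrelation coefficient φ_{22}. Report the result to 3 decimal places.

φ_{22} = (r_2 − r_1²) / (1 − r_1²)
r_1² = (0.24)² = 0.0576
Numerator = 0.151 − 0.0576 = 0.0934; denominator = 1 − 0.0576 = 0.9424
φ_{22} = 0.0934 / 0.9424 = 0.099

0.099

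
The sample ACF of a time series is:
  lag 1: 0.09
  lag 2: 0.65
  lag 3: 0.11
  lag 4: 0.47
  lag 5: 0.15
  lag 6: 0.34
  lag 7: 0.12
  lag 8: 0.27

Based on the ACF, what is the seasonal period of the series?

2

The largest autocorrelation is r_2 = 0.65, with weaker echoes at lags 4 (0.47), 6 (0.34) and 8 (0.27); the remaining lags stay at or below 0.15.
The dominant spike at lag 2 indicates a seasonal period of 2.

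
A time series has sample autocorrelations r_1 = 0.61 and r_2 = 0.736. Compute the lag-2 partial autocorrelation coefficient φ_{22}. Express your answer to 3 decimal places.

φ_{22} = (r_2 − r_1²) / (1 − r_1²)
r_1² = (0.61)² = 0.3721
Numerator = 0.736 − 0.3721 = 0.3639; denominator = 1 − 0.3721 = 0.6279
φ_{22} = 0.3639 / 0.6279 = 0.580

0.580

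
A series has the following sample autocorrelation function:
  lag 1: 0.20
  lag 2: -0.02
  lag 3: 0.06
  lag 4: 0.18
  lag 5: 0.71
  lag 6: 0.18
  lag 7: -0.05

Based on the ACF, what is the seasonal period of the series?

5

The largest autocorrelation is r_5 = 0.71; the remaining lags stay at or below 0.20.
The dominant spike at lag 5 indicates a seasonal period of 5.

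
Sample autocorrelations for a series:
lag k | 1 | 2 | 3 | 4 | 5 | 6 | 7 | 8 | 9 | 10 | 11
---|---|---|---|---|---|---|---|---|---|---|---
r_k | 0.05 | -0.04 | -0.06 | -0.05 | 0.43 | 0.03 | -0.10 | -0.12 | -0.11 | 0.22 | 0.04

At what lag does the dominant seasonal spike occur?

5

The largest autocorrelation is r_5 = 0.43, with a weaker echo at lag 10 (0.22); the remaining lags stay at or below 0.05.
The dominant spike at lag 5 indicates a seasonal period of 5.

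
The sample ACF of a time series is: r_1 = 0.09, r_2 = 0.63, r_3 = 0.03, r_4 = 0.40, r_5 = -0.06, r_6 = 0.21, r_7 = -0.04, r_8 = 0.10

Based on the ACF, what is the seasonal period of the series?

The largest autocorrelation is r_2 = 0.63, with weaker echoes at lags 4 (0.40) and 6 (0.21); the remaining lags stay at or below 0.10.
The dominant spike at lag 2 indicates a seasonal period of 2.

2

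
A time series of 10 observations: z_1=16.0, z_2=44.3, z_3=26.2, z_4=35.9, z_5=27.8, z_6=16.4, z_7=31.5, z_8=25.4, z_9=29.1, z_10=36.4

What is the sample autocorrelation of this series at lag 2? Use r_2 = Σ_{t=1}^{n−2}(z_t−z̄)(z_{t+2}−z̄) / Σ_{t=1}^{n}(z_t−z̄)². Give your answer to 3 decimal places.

Mean z̄ = (16.0 + 44.3 + 26.2 + 35.9 + 27.8 + 16.4 + 31.5 + 25.4 + 29.1 + 36.4)/10 = 28.9000
Numerator Σ_{t=1}^{8}(z_t−z̄)(z_{t+2}−z̄) = 73.2600
Denominator Σ(z_t−z̄)² = 692.6200
r_2 = 73.2600 / 692.6200 = 0.106

0.106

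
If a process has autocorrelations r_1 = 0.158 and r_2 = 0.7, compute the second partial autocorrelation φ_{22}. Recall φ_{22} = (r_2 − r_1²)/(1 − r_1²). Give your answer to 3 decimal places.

0.692

φ_{22} = (r_2 − r_1²) / (1 − r_1²)
r_1² = (0.158)² = 0.024964
Numerator = 0.7 − 0.0250 = 0.6750; denominator = 1 − 0.0250 = 0.9750
φ_{22} = 0.6750 / 0.9750 = 0.692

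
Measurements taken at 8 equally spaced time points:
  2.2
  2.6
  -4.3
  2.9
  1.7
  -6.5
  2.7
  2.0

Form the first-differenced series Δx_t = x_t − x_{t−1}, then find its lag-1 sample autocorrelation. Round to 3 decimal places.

-0.525

First differences Δx: 0.4, -6.9, 7.2, -1.2, -8.2, 9.2, -0.7
Mean of differences = -0.0286
Numerator Σ(Δx_t−Δx̄)(Δx_{t+1}−Δx̄) = -133.1180
Denominator Σ(Δx_t−Δx̄)² = 253.4143
r_1(Δx) = -133.1180 / 253.4143 = -0.525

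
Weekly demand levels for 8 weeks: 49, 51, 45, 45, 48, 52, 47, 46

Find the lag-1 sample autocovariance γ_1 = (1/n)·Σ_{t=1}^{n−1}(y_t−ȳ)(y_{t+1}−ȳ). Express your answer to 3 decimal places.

Mean ȳ = (49 + 51 + 45 + 45 + 48 + 52 + 47 + 46)/8 = 47.8750
Σ_{t=1}^{7}(y_t−ȳ)(y_{t+1}−ȳ) = 0.9844
γ_1 = 0.9844 / 8 = 0.123

0.123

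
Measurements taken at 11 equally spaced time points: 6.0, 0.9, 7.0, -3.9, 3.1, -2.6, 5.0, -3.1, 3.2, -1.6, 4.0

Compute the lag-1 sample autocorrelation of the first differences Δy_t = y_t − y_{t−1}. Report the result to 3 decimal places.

-0.889

First differences Δy: -5.1, 6.1, -10.9, 7.0, -5.7, 7.6, -8.1, 6.3, -4.8, 5.6
Mean of differences = -0.2000
Numerator Σ(Δy_t−Δȳ)(Δy_{t+1}−Δȳ) = -427.3700
Denominator Σ(Δy_t−Δȳ)² = 480.5800
r_1(Δy) = -427.3700 / 480.5800 = -0.889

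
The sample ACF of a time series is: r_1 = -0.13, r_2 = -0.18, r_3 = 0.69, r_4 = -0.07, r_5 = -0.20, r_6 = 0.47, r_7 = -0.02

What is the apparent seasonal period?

The largest autocorrelation is r_3 = 0.69, with a weaker echo at lag 6 (0.47); the remaining lags stay at or below -0.02.
The dominant spike at lag 3 indicates a seasonal period of 3.

3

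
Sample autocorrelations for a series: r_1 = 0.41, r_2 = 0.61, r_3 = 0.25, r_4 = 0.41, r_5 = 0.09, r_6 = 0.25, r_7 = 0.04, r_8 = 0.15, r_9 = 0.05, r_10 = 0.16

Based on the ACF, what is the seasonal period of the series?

The largest autocorrelation is r_2 = 0.61; the remaining lags stay at or below 0.41.
The dominant spike at lag 2 indicates a seasonal period of 2.

2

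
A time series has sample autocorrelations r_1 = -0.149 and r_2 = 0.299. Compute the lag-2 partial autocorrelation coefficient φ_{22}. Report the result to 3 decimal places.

φ_{22} = (r_2 − r_1²) / (1 − r_1²)
r_1² = (-0.149)² = 0.022201
Numerator = 0.299 − 0.0222 = 0.2768; denominator = 1 − 0.0222 = 0.9778
φ_{22} = 0.2768 / 0.9778 = 0.283

0.283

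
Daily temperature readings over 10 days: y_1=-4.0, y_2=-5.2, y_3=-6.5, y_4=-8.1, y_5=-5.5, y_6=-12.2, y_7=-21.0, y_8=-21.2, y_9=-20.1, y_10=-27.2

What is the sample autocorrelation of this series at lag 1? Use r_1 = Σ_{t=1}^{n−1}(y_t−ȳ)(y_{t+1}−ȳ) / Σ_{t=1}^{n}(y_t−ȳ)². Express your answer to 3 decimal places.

0.639

Mean ȳ = (-4.0 − 5.2 − 6.5 − 8.1 − 5.5 − 12.2 − 21.0 − 21.2 − 20.1 − 27.2)/10 = -13.1000
Numerator Σ_{t=1}^{9}(y_t−ȳ)(y_{t+1}−ȳ) = 414.1500
Denominator Σ(y_t−ȳ)² = 648.1800
r_1 = 414.1500 / 648.1800 = 0.639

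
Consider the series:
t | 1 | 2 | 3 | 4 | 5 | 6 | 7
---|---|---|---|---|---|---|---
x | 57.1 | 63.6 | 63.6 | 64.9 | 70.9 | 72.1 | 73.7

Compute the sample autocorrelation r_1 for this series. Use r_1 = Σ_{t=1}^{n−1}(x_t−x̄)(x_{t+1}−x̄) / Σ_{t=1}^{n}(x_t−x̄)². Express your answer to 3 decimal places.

0.466

Mean x̄ = (57.1 + 63.6 + 63.6 + 64.9 + 70.9 + 72.1 + 73.7)/7 = 66.5571
Deviations from mean: -9.4571, -2.9571, -2.9571, -1.6571, 4.3429, 5.5429, 7.1429
Σ(x_t−x̄)(x_{t+1}−x̄) = (27.9661) + (8.7447) + (4.9004) + (-7.1967) + (24.0718) + (39.5918) = 98.0782
Denominator Σ(x_t−x̄)² = 210.2771
r_1 = 98.0782 / 210.2771 = 0.466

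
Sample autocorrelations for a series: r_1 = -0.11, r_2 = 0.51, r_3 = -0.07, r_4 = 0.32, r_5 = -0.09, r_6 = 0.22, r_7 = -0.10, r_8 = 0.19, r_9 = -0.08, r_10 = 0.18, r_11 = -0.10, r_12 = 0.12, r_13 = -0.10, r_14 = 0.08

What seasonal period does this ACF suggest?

2

The largest autocorrelation is r_2 = 0.51, with weaker echoes at lags 4 (0.32), 6 (0.22), 8 (0.19) and 10 (0.18); the remaining lags stay at or below 0.12.
The dominant spike at lag 2 indicates a seasonal period of 2.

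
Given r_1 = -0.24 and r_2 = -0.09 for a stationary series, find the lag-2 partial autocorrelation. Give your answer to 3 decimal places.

φ_{22} = (r_2 − r_1²) / (1 − r_1²)
r_1² = (-0.24)² = 0.0576
Numerator = -0.09 − 0.0576 = -0.1476; denominator = 1 − 0.0576 = 0.9424
φ_{22} = -0.1476 / 0.9424 = -0.157

-0.157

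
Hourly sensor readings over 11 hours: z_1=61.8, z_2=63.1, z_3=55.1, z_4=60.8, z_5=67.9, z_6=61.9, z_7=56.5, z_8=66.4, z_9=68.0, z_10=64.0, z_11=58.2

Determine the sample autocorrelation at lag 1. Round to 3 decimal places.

Mean z̄ = (61.8 + 63.1 + 55.1 + 60.8 + 67.9 + 61.9 + 56.5 + 66.4 + 68.0 + 64.0 + 58.2)/11 = 62.1545
Numerator Σ_{t=1}^{10}(z_t−z̄)(z_{t+1}−z̄) = -0.9548
Denominator Σ(z_t−z̄)² = 188.9073
r_1 = -0.9548 / 188.9073 = -0.005

-0.005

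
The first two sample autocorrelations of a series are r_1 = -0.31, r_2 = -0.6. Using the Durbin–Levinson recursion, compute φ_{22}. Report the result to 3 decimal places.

-0.770

φ_{22} = (r_2 − r_1²) / (1 − r_1²)
r_1² = (-0.31)² = 0.0961
Numerator = -0.6 − 0.0961 = -0.6961; denominator = 1 − 0.0961 = 0.9039
φ_{22} = -0.6961 / 0.9039 = -0.770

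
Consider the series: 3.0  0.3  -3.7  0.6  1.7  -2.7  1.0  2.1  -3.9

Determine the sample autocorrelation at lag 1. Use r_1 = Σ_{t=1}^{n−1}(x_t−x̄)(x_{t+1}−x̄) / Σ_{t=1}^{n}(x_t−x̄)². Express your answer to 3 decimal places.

-0.279

Mean x̄ = (3.0 + 0.3 − 3.7 + 0.6 + 1.7 − 2.7 + 1.0 + 2.1 − 3.9)/9 = -0.1778
Numerator Σ_{t=1}^{8}(x_t−x̄)(x_{t+1}−x̄) = -14.9460
Denominator Σ(x_t−x̄)² = 53.6556
r_1 = -14.9460 / 53.6556 = -0.279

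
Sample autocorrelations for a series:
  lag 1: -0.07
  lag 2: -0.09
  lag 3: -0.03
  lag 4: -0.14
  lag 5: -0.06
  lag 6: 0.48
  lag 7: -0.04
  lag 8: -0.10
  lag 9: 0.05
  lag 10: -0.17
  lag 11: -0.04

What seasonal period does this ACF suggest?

The largest autocorrelation is r_6 = 0.48; the remaining lags stay at or below 0.05.
The dominant spike at lag 6 indicates a seasonal period of 6.

6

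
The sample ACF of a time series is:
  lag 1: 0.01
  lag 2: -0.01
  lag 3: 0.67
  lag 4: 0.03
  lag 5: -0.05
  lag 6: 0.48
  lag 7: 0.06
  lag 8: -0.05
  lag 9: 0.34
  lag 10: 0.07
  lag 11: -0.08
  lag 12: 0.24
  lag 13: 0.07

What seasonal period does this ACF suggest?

The largest autocorrelation is r_3 = 0.67, with weaker echoes at lags 6 (0.48), 9 (0.34) and 12 (0.24); the remaining lags stay at or below 0.07.
The dominant spike at lag 3 indicates a seasonal period of 3.

3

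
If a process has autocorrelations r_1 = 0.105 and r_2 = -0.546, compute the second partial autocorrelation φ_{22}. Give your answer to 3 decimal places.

φ_{22} = (r_2 − r_1²) / (1 − r_1²)
r_1² = (0.105)² = 0.011025
Numerator = -0.546 − 0.0110 = -0.5570; denominator = 1 − 0.0110 = 0.9890
φ_{22} = -0.5570 / 0.9890 = -0.563

-0.563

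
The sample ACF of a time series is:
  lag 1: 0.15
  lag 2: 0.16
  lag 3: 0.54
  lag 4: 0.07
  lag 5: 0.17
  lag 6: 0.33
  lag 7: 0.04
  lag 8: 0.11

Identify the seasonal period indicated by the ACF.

The largest autocorrelation is r_3 = 0.54, with a weaker echo at lag 6 (0.33); the remaining lags stay at or below 0.17.
The dominant spike at lag 3 indicates a seasonal period of 3.

3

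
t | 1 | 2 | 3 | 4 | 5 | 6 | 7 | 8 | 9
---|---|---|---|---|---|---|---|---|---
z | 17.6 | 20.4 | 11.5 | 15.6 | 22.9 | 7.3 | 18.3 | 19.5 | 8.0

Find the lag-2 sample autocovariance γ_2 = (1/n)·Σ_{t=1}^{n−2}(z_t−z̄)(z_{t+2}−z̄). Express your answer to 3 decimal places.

Mean z̄ = (17.6 + 20.4 + 11.5 + 15.6 + 22.9 + 7.3 + 18.3 + 19.5 + 8.0)/9 = 15.6778
Σ_{t=1}^{7}(z_t−z̄)(z_{t+2}−z̄) = -71.1354
γ_2 = -71.1354 / 9 = -7.904

-7.904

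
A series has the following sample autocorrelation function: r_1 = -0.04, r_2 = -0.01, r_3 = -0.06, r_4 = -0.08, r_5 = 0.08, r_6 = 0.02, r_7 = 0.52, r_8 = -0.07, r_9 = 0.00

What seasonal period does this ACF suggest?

The largest autocorrelation is r_7 = 0.52; the remaining lags stay at or below 0.08.
The dominant spike at lag 7 indicates a seasonal period of 7.

7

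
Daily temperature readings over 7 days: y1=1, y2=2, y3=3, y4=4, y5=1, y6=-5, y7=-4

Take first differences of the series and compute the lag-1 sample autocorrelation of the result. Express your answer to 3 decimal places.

0.100

First differences Δy: 1, 1, 1, -3, -6, 1
Mean of differences = -0.8333
Numerator Σ(Δy_t−Δȳ)(Δy_{t+1}−Δȳ) = 4.4722
Denominator Σ(Δy_t−Δȳ)² = 44.8333
r_1(Δy) = 4.4722 / 44.8333 = 0.100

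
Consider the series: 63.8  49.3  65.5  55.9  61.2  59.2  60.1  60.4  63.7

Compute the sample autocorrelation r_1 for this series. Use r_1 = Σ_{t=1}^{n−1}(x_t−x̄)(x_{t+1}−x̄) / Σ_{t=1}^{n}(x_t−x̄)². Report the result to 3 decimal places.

Mean x̄ = (63.8 + 49.3 + 65.5 + 55.9 + 61.2 + 59.2 + 60.1 + 60.4 + 63.7)/9 = 59.9000
Numerator Σ_{t=1}^{8}(x_t−x̄)(x_{t+1}−x̄) = -127.3500
Denominator Σ(x_t−x̄)² = 191.8400
r_1 = -127.3500 / 191.8400 = -0.664

-0.664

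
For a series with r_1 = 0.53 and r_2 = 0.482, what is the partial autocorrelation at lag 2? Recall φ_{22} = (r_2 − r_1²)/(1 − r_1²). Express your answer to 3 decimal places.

0.280

φ_{22} = (r_2 − r_1²) / (1 − r_1²)
r_1² = (0.53)² = 0.2809
Numerator = 0.482 − 0.2809 = 0.2011; denominator = 1 − 0.2809 = 0.7191
φ_{22} = 0.2011 / 0.7191 = 0.280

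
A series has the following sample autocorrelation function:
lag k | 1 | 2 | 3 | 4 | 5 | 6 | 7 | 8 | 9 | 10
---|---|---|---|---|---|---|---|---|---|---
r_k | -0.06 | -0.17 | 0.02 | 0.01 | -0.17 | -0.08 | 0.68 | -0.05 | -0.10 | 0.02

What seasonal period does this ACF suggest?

7

The largest autocorrelation is r_7 = 0.68; the remaining lags stay at or below 0.02.
The dominant spike at lag 7 indicates a seasonal period of 7.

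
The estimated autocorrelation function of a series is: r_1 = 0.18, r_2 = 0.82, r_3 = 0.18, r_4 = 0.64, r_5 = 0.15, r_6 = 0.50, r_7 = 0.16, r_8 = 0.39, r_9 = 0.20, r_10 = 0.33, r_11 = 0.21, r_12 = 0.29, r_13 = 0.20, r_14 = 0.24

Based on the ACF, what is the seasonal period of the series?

2

The largest autocorrelation is r_2 = 0.82, with weaker echoes at lags 4 (0.64), 6 (0.50), 8 (0.39), 10 (0.33), 12 (0.29) and 14 (0.24); the remaining lags stay at or below 0.21.
The dominant spike at lag 2 indicates a seasonal period of 2.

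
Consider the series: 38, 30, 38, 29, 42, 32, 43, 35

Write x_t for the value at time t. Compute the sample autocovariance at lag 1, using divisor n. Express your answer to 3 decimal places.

-17.408

Mean x̄ = (38 + 30 + 38 + 29 + 42 + 32 + 43 + 35)/8 = 35.8750
Deviations: 2.1250, -5.8750, 2.1250, -6.8750, 6.1250, -3.8750, 7.1250, -0.8750
Σ_{t=1}^{7}(x_t−x̄)(x_{t+1}−x̄) = -139.2656
γ_1 = -139.2656 / 8 = -17.408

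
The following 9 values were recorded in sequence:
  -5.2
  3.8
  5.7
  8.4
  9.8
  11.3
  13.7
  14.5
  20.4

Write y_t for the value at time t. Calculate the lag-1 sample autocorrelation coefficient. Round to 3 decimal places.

Mean ȳ = (-5.2 + 3.8 + 5.7 + 8.4 + 9.8 + 11.3 + 13.7 + 14.5 + 20.4)/9 = 9.1556
Numerator Σ_{t=1}^{8}(y_t−ȳ)(y_{t+1}−ȳ) = 193.0225
Denominator Σ(y_t−ȳ)² = 427.9422
r_1 = 193.0225 / 427.9422 = 0.451

0.451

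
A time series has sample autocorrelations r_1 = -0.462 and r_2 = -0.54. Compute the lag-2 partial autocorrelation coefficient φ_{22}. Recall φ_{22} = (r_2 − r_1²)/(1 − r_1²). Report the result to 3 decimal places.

-0.958

φ_{22} = (r_2 − r_1²) / (1 − r_1²)
r_1² = (-0.462)² = 0.213444
Numerator = -0.54 − 0.2134 = -0.7534; denominator = 1 − 0.2134 = 0.7866
φ_{22} = -0.7534 / 0.7866 = -0.958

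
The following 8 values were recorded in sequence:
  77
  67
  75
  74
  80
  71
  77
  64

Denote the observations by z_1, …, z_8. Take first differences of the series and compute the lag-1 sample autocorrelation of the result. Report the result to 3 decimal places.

-0.572

First differences Δz: -10, 8, -1, 6, -9, 6, -13
Mean of differences = -1.8571
Numerator Σ(Δz_t−Δz̄)(Δz_{t+1}−Δz̄) = -264.8776
Denominator Σ(Δz_t−Δz̄)² = 462.8571
r_1(Δz) = -264.8776 / 462.8571 = -0.572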